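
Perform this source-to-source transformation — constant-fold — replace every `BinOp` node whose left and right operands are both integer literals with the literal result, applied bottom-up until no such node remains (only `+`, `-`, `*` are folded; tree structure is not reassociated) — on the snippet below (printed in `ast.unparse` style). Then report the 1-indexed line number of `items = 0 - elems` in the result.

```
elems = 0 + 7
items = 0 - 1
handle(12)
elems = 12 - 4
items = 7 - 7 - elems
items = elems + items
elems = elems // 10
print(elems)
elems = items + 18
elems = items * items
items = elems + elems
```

5

Transformed code:
elems = 7
items = -1
handle(12)
elems = 8
items = 0 - elems
items = elems + items
elems = elems // 10
print(elems)
elems = items + 18
elems = items * items
items = elems + elems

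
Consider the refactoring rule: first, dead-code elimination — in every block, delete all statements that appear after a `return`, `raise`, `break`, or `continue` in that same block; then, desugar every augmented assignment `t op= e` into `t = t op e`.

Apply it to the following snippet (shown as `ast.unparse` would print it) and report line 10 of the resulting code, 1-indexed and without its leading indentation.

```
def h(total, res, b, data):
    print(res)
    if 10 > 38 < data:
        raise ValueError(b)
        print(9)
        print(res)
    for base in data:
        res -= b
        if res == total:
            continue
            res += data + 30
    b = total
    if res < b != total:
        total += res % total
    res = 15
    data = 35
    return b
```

Transformed code:
def h(total, res, b, data):
    print(res)
    if 10 > 38 < data:
        raise ValueError(b)
    for base in data:
        res = res - b
        if res == total:
            continue
    b = total
    if res < b != total:
        total = total + res % total
    res = 15
    data = 35
    return b

if res < b != total:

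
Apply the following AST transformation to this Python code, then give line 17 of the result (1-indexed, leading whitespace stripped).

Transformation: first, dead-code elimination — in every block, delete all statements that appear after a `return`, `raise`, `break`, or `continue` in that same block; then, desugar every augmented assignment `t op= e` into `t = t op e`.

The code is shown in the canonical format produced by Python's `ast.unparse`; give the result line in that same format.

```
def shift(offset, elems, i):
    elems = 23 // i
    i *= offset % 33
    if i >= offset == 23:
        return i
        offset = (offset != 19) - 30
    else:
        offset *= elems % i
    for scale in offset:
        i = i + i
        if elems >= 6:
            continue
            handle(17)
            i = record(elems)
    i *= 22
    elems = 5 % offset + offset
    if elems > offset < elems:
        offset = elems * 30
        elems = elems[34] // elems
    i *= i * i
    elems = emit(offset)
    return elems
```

Transformed code:
def shift(offset, elems, i):
    elems = 23 // i
    i = i * (offset % 33)
    if i >= offset == 23:
        return i
    else:
        offset = offset * (elems % i)
    for scale in offset:
        i = i + i
        if elems >= 6:
            continue
    i = i * 22
    elems = 5 % offset + offset
    if elems > offset < elems:
        offset = elems * 30
        elems = elems[34] // elems
    i = i * (i * i)
    elems = emit(offset)
    return elems

i = i * (i * i)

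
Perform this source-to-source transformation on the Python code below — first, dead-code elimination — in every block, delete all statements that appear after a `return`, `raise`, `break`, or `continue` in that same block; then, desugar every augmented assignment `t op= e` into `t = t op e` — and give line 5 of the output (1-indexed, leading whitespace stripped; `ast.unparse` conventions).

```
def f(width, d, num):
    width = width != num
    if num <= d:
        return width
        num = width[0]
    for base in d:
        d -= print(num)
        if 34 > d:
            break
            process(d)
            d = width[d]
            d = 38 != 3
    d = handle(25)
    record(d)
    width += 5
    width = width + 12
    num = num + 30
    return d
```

for base in d:

Transformed code:
def f(width, d, num):
    width = width != num
    if num <= d:
        return width
    for base in d:
        d = d - print(num)
        if 34 > d:
            break
    d = handle(25)
    record(d)
    width = width + 5
    width = width + 12
    num = num + 30
    return d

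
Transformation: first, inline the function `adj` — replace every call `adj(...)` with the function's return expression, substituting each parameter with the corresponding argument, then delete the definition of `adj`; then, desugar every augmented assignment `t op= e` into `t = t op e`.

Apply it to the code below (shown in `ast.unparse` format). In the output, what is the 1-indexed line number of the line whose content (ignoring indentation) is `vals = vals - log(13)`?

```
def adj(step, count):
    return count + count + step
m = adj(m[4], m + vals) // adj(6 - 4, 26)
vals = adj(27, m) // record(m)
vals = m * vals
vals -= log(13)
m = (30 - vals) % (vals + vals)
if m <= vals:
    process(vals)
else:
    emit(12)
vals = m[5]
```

Transformed code:
m = (m + vals + (m + vals) + m[4]) // (26 + 26 + (6 - 4))
vals = (m + m + 27) // record(m)
vals = m * vals
vals = vals - log(13)
m = (30 - vals) % (vals + vals)
if m <= vals:
    process(vals)
else:
    emit(12)
vals = m[5]

4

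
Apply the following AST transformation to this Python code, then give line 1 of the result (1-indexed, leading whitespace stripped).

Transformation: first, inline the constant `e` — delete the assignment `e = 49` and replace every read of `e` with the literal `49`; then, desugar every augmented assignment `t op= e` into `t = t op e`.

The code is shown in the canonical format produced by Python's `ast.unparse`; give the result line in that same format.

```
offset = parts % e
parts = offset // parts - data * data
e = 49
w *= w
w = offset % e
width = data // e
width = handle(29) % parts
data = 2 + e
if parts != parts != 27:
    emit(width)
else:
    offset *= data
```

Transformed code:
offset = parts % 49
parts = offset // parts - data * data
w = w * w
w = offset % 49
width = data // 49
width = handle(29) % parts
data = 2 + 49
if parts != parts != 27:
    emit(width)
else:
    offset = offset * data

offset = parts % 49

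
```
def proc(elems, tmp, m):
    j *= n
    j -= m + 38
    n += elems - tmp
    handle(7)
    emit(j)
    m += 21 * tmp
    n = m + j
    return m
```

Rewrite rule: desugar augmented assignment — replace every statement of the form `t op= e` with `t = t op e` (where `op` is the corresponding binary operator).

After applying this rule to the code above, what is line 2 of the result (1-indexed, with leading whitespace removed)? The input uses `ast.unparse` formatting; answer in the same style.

j = j * n

Transformed code:
def proc(elems, tmp, m):
    j = j * n
    j = j - (m + 38)
    n = n + (elems - tmp)
    handle(7)
    emit(j)
    m = m + 21 * tmp
    n = m + j
    return m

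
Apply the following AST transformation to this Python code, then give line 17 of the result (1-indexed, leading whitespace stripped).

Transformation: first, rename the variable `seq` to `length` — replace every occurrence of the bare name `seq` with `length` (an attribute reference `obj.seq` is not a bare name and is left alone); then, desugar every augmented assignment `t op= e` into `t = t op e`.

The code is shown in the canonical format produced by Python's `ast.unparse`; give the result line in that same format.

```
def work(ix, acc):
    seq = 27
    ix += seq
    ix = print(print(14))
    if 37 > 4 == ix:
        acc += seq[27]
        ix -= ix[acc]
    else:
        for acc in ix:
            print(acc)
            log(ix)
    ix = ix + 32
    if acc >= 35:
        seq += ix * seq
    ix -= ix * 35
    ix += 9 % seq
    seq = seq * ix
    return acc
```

length = length * ix

Transformed code:
def work(ix, acc):
    length = 27
    ix = ix + length
    ix = print(print(14))
    if 37 > 4 == ix:
        acc = acc + length[27]
        ix = ix - ix[acc]
    else:
        for acc in ix:
            print(acc)
            log(ix)
    ix = ix + 32
    if acc >= 35:
        length = length + ix * length
    ix = ix - ix * 35
    ix = ix + 9 % length
    length = length * ix
    return acc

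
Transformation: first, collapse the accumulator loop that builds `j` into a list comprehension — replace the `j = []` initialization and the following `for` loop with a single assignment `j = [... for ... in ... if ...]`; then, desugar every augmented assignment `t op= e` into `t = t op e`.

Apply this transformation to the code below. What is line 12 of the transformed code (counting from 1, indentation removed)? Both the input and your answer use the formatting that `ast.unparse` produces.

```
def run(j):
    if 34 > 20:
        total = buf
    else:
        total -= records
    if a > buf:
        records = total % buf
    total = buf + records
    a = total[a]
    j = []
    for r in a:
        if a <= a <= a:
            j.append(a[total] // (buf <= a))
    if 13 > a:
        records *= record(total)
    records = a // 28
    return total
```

Transformed code:
def run(j):
    if 34 > 20:
        total = buf
    else:
        total = total - records
    if a > buf:
        records = total % buf
    total = buf + records
    a = total[a]
    j = [a[total] // (buf <= a) for r in a if a <= a <= a]
    if 13 > a:
        records = records * record(total)
    records = a // 28
    return total

records = records * record(total)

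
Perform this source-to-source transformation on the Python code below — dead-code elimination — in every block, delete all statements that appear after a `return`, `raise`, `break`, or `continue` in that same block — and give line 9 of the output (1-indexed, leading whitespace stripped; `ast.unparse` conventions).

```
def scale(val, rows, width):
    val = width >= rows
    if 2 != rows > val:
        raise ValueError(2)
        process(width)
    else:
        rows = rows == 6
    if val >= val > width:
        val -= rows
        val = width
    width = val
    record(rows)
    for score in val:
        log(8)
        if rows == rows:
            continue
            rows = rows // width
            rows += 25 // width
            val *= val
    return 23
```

val = width

Transformed code:
def scale(val, rows, width):
    val = width >= rows
    if 2 != rows > val:
        raise ValueError(2)
    else:
        rows = rows == 6
    if val >= val > width:
        val -= rows
        val = width
    width = val
    record(rows)
    for score in val:
        log(8)
        if rows == rows:
            continue
    return 23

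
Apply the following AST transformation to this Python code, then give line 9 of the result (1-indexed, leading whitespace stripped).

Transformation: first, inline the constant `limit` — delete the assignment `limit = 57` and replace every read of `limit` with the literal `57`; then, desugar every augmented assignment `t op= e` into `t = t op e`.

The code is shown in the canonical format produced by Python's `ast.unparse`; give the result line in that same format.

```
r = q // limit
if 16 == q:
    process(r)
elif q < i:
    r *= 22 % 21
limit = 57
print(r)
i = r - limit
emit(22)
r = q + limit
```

r = q + 57

Transformed code:
r = q // 57
if 16 == q:
    process(r)
elif q < i:
    r = r * (22 % 21)
print(r)
i = r - 57
emit(22)
r = q + 57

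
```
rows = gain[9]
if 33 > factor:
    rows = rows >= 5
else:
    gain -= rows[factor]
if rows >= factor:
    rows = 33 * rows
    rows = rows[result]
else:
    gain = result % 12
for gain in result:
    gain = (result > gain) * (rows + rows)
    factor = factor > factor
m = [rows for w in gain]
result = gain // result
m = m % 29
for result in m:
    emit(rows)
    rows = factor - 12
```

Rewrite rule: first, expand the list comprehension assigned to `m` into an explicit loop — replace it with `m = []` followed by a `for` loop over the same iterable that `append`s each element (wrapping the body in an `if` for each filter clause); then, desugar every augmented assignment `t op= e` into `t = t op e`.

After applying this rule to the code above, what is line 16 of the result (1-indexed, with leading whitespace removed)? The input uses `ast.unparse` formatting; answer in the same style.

m.append(rows)

Transformed code:
rows = gain[9]
if 33 > factor:
    rows = rows >= 5
else:
    gain = gain - rows[factor]
if rows >= factor:
    rows = 33 * rows
    rows = rows[result]
else:
    gain = result % 12
for gain in result:
    gain = (result > gain) * (rows + rows)
    factor = factor > factor
m = []
for w in gain:
    m.append(rows)
result = gain // result
m = m % 29
for result in m:
    emit(rows)
    rows = factor - 12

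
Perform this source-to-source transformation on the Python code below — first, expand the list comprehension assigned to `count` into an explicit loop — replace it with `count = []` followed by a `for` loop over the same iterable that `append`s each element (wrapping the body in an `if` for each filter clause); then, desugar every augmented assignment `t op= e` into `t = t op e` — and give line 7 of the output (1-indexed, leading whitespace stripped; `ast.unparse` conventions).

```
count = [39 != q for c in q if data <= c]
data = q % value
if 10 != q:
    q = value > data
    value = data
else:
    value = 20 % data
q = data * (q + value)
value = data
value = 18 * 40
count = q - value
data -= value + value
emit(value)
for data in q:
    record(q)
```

q = value > data

Transformed code:
count = []
for c in q:
    if data <= c:
        count.append(39 != q)
data = q % value
if 10 != q:
    q = value > data
    value = data
else:
    value = 20 % data
q = data * (q + value)
value = data
value = 18 * 40
count = q - value
data = data - (value + value)
emit(value)
for data in q:
    record(q)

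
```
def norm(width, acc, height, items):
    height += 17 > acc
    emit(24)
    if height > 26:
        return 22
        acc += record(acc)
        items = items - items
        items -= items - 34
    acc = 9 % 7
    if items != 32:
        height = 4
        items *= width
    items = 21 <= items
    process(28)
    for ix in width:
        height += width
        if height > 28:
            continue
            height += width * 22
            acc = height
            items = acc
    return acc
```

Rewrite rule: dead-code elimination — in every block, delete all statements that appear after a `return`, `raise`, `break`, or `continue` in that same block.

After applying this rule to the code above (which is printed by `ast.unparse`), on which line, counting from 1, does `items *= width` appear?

9

Transformed code:
def norm(width, acc, height, items):
    height += 17 > acc
    emit(24)
    if height > 26:
        return 22
    acc = 9 % 7
    if items != 32:
        height = 4
        items *= width
    items = 21 <= items
    process(28)
    for ix in width:
        height += width
        if height > 28:
            continue
    return acc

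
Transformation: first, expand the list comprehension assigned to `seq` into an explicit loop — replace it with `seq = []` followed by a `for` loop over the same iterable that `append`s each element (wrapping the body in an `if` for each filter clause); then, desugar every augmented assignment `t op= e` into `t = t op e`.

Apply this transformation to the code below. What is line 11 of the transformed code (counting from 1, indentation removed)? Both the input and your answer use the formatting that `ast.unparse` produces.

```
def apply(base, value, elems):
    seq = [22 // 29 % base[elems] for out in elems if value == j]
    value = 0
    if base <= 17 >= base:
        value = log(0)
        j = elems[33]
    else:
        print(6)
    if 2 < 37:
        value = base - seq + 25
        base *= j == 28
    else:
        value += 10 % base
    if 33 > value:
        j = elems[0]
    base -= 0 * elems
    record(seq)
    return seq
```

Transformed code:
def apply(base, value, elems):
    seq = []
    for out in elems:
        if value == j:
            seq.append(22 // 29 % base[elems])
    value = 0
    if base <= 17 >= base:
        value = log(0)
        j = elems[33]
    else:
        print(6)
    if 2 < 37:
        value = base - seq + 25
        base = base * (j == 28)
    else:
        value = value + 10 % base
    if 33 > value:
        j = elems[0]
    base = base - 0 * elems
    record(seq)
    return seq

print(6)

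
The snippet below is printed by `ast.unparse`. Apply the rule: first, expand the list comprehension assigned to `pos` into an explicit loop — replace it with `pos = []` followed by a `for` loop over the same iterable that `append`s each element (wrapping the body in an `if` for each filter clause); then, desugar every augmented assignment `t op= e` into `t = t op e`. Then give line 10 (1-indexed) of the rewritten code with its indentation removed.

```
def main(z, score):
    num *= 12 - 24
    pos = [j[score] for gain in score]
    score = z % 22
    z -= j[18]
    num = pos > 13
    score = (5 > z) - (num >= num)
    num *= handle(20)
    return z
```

num = num * handle(20)

Transformed code:
def main(z, score):
    num = num * (12 - 24)
    pos = []
    for gain in score:
        pos.append(j[score])
    score = z % 22
    z = z - j[18]
    num = pos > 13
    score = (5 > z) - (num >= num)
    num = num * handle(20)
    return z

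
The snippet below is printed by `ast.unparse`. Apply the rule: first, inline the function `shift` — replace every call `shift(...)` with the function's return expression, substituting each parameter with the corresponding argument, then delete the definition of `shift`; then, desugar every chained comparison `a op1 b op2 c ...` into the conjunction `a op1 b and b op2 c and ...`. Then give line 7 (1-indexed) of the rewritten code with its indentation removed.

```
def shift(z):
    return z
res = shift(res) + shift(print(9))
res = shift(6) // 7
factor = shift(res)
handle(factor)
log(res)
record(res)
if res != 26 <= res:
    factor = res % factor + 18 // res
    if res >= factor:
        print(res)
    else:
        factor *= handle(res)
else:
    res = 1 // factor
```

Transformed code:
res = res + print(9)
res = 6 // 7
factor = res
handle(factor)
log(res)
record(res)
if res != 26 and 26 <= res:
    factor = res % factor + 18 // res
    if res >= factor:
        print(res)
    else:
        factor *= handle(res)
else:
    res = 1 // factor

if res != 26 and 26 <= res:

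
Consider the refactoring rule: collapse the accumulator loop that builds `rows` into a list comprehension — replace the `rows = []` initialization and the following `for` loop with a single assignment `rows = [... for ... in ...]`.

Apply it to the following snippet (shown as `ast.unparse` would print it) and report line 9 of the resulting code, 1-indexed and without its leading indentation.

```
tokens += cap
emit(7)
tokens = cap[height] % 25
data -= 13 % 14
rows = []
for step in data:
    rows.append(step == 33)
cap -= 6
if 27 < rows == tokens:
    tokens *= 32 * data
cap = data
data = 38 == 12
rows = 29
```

Transformed code:
tokens += cap
emit(7)
tokens = cap[height] % 25
data -= 13 % 14
rows = [step == 33 for step in data]
cap -= 6
if 27 < rows == tokens:
    tokens *= 32 * data
cap = data
data = 38 == 12
rows = 29

cap = data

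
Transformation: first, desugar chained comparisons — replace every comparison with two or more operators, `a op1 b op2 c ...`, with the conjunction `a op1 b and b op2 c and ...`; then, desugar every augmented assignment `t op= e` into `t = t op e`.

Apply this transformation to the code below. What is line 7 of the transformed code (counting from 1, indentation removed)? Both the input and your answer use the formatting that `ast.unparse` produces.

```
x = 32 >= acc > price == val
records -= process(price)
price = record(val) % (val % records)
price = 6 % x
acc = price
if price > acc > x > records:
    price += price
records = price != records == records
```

Transformed code:
x = 32 >= acc and acc > price and (price == val)
records = records - process(price)
price = record(val) % (val % records)
price = 6 % x
acc = price
if price > acc and acc > x and (x > records):
    price = price + price
records = price != records and records == records

price = price + price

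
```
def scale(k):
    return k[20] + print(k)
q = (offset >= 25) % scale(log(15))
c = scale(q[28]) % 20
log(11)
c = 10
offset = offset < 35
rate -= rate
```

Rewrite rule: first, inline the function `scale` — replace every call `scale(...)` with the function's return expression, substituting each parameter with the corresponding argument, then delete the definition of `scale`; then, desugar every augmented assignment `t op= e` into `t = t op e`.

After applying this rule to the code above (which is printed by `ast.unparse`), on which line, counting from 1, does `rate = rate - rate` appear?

Transformed code:
q = (offset >= 25) % (log(15)[20] + print(log(15)))
c = (q[28][20] + print(q[28])) % 20
log(11)
c = 10
offset = offset < 35
rate = rate - rate

6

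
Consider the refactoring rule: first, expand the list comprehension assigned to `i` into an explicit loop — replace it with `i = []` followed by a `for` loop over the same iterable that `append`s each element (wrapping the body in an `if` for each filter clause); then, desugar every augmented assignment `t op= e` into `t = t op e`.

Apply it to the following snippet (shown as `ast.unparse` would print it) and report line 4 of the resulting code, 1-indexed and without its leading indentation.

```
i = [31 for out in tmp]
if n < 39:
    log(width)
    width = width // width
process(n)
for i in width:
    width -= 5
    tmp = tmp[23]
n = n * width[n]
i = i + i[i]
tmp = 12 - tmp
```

if n < 39:

Transformed code:
i = []
for out in tmp:
    i.append(31)
if n < 39:
    log(width)
    width = width // width
process(n)
for i in width:
    width = width - 5
    tmp = tmp[23]
n = n * width[n]
i = i + i[i]
tmp = 12 - tmp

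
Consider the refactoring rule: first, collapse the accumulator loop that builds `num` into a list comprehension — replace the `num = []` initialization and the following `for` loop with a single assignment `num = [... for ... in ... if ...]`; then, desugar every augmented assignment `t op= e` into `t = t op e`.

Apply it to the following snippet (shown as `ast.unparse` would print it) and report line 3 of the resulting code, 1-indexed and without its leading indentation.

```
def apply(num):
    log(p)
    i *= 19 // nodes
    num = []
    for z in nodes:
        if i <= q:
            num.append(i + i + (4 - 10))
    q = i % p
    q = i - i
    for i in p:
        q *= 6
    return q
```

Transformed code:
def apply(num):
    log(p)
    i = i * (19 // nodes)
    num = [i + i + (4 - 10) for z in nodes if i <= q]
    q = i % p
    q = i - i
    for i in p:
        q = q * 6
    return q

i = i * (19 // nodes)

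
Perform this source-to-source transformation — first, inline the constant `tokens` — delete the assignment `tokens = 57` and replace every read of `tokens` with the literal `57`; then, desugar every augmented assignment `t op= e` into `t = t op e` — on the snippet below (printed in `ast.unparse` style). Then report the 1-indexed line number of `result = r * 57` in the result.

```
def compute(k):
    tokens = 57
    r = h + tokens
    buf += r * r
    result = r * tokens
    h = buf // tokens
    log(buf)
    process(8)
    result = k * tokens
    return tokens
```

Transformed code:
def compute(k):
    r = h + 57
    buf = buf + r * r
    result = r * 57
    h = buf // 57
    log(buf)
    process(8)
    result = k * 57
    return 57

4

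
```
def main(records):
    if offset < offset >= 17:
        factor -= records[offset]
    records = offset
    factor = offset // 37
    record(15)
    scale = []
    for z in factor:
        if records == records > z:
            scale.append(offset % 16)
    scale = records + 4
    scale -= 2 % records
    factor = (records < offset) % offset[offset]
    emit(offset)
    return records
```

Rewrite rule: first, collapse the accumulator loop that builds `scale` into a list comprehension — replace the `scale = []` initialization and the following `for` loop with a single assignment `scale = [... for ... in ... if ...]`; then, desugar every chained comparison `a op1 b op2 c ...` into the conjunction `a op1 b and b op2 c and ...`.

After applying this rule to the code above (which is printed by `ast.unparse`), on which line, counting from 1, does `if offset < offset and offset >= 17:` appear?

Transformed code:
def main(records):
    if offset < offset and offset >= 17:
        factor -= records[offset]
    records = offset
    factor = offset // 37
    record(15)
    scale = [offset % 16 for z in factor if records == records and records > z]
    scale = records + 4
    scale -= 2 % records
    factor = (records < offset) % offset[offset]
    emit(offset)
    return records

2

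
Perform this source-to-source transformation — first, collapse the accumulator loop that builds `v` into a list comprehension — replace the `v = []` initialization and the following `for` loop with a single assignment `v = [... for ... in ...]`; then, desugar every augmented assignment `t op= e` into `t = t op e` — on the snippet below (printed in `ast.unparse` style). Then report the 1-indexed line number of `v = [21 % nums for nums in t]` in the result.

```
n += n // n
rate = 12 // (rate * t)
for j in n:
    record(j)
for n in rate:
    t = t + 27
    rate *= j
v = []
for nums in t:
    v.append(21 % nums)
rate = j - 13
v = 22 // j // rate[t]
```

8

Transformed code:
n = n + n // n
rate = 12 // (rate * t)
for j in n:
    record(j)
for n in rate:
    t = t + 27
    rate = rate * j
v = [21 % nums for nums in t]
rate = j - 13
v = 22 // j // rate[t]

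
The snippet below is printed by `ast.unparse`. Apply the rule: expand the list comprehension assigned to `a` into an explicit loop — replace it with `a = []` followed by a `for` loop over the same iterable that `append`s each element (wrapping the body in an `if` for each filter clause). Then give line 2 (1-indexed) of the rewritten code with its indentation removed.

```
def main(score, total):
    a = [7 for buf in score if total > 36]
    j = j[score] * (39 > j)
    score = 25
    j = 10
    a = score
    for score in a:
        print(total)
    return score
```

Transformed code:
def main(score, total):
    a = []
    for buf in score:
        if total > 36:
            a.append(7)
    j = j[score] * (39 > j)
    score = 25
    j = 10
    a = score
    for score in a:
        print(total)
    return score

a = []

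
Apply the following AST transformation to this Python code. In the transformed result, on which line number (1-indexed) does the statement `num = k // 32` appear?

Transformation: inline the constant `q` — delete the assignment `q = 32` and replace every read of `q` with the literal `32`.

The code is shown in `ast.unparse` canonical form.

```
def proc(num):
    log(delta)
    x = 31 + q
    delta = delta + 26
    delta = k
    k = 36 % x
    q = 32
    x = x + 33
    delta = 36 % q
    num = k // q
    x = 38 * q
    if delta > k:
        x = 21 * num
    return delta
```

9

Transformed code:
def proc(num):
    log(delta)
    x = 31 + 32
    delta = delta + 26
    delta = k
    k = 36 % x
    x = x + 33
    delta = 36 % 32
    num = k // 32
    x = 38 * 32
    if delta > k:
        x = 21 * num
    return delta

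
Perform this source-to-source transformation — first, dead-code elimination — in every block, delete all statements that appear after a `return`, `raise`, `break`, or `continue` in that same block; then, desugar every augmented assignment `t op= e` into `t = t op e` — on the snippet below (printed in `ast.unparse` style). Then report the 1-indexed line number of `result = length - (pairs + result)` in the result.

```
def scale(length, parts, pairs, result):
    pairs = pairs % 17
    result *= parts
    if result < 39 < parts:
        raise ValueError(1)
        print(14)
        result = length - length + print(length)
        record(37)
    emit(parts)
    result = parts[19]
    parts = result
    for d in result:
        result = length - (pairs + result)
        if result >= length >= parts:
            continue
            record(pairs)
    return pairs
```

10

Transformed code:
def scale(length, parts, pairs, result):
    pairs = pairs % 17
    result = result * parts
    if result < 39 < parts:
        raise ValueError(1)
    emit(parts)
    result = parts[19]
    parts = result
    for d in result:
        result = length - (pairs + result)
        if result >= length >= parts:
            continue
    return pairs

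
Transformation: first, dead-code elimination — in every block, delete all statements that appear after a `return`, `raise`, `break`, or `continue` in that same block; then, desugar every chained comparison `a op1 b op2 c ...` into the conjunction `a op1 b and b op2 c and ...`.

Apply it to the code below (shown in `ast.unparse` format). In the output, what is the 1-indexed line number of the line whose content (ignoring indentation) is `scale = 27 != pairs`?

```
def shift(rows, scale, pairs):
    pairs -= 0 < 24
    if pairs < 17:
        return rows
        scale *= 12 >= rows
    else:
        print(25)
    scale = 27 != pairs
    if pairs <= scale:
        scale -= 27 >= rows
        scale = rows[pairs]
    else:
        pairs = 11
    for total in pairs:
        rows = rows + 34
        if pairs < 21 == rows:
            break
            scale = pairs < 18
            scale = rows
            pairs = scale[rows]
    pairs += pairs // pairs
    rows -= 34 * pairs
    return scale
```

Transformed code:
def shift(rows, scale, pairs):
    pairs -= 0 < 24
    if pairs < 17:
        return rows
    else:
        print(25)
    scale = 27 != pairs
    if pairs <= scale:
        scale -= 27 >= rows
        scale = rows[pairs]
    else:
        pairs = 11
    for total in pairs:
        rows = rows + 34
        if pairs < 21 and 21 == rows:
            break
    pairs += pairs // pairs
    rows -= 34 * pairs
    return scale

7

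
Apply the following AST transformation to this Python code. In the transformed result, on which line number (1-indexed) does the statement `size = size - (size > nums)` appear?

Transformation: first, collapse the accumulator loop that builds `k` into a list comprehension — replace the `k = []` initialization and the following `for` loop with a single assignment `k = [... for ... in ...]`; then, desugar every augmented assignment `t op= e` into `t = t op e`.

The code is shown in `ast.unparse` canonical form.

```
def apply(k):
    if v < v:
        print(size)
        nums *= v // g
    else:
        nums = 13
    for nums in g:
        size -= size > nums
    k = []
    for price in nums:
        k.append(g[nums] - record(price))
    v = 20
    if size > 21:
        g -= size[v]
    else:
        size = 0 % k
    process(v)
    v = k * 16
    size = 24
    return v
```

Transformed code:
def apply(k):
    if v < v:
        print(size)
        nums = nums * (v // g)
    else:
        nums = 13
    for nums in g:
        size = size - (size > nums)
    k = [g[nums] - record(price) for price in nums]
    v = 20
    if size > 21:
        g = g - size[v]
    else:
        size = 0 % k
    process(v)
    v = k * 16
    size = 24
    return v

8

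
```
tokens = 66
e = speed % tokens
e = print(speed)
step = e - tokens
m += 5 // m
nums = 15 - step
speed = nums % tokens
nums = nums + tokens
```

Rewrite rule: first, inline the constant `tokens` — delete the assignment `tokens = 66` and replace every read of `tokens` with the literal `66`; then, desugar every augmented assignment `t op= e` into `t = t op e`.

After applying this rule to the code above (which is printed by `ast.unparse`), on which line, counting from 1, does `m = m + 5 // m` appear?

4

Transformed code:
e = speed % 66
e = print(speed)
step = e - 66
m = m + 5 // m
nums = 15 - step
speed = nums % 66
nums = nums + 66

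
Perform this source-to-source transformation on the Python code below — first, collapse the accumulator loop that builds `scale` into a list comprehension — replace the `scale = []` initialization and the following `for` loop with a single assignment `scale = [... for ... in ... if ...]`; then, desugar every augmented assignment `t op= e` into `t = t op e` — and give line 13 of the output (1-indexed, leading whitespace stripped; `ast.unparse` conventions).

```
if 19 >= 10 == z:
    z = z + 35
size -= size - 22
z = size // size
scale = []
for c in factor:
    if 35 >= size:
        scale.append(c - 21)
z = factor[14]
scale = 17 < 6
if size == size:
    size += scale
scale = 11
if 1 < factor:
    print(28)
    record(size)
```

record(size)

Transformed code:
if 19 >= 10 == z:
    z = z + 35
size = size - (size - 22)
z = size // size
scale = [c - 21 for c in factor if 35 >= size]
z = factor[14]
scale = 17 < 6
if size == size:
    size = size + scale
scale = 11
if 1 < factor:
    print(28)
    record(size)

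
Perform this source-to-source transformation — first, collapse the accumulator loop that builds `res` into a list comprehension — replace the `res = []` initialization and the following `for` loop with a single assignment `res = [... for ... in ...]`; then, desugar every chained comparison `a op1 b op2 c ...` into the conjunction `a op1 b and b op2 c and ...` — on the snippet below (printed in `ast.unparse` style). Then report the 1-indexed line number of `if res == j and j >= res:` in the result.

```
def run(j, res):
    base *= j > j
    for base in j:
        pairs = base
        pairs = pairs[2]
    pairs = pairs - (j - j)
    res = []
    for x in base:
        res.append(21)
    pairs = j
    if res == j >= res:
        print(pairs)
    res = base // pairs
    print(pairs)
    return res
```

Transformed code:
def run(j, res):
    base *= j > j
    for base in j:
        pairs = base
        pairs = pairs[2]
    pairs = pairs - (j - j)
    res = [21 for x in base]
    pairs = j
    if res == j and j >= res:
        print(pairs)
    res = base // pairs
    print(pairs)
    return res

9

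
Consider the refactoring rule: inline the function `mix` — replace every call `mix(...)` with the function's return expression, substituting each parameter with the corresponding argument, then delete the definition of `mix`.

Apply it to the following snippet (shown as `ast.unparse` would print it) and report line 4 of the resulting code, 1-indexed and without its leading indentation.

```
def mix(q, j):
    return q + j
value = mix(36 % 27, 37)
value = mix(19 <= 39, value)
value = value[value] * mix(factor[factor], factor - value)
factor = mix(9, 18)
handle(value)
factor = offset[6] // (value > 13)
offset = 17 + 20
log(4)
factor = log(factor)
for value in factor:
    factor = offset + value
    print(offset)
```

Transformed code:
value = 36 % 27 + 37
value = (19 <= 39) + value
value = value[value] * (factor[factor] + (factor - value))
factor = 9 + 18
handle(value)
factor = offset[6] // (value > 13)
offset = 17 + 20
log(4)
factor = log(factor)
for value in factor:
    factor = offset + value
    print(offset)

factor = 9 + 18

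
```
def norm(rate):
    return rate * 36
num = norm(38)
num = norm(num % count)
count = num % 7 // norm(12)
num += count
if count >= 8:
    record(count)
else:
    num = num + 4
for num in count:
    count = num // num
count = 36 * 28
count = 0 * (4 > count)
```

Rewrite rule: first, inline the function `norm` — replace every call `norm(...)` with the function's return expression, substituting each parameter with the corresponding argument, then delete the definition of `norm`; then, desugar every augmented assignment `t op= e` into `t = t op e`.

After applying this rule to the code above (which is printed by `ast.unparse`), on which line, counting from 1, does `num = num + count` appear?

4

Transformed code:
num = 38 * 36
num = num % count * 36
count = num % 7 // (12 * 36)
num = num + count
if count >= 8:
    record(count)
else:
    num = num + 4
for num in count:
    count = num // num
count = 36 * 28
count = 0 * (4 > count)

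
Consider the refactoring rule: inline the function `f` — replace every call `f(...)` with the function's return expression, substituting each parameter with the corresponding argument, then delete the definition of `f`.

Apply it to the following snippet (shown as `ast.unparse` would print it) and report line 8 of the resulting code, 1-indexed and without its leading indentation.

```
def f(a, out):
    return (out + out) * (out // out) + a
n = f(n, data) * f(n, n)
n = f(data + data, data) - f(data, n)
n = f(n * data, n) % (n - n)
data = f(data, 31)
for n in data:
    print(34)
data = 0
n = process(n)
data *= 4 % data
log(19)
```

Transformed code:
n = ((data + data) * (data // data) + n) * ((n + n) * (n // n) + n)
n = (data + data) * (data // data) + (data + data) - ((n + n) * (n // n) + data)
n = ((n + n) * (n // n) + n * data) % (n - n)
data = (31 + 31) * (31 // 31) + data
for n in data:
    print(34)
data = 0
n = process(n)
data *= 4 % data
log(19)

n = process(n)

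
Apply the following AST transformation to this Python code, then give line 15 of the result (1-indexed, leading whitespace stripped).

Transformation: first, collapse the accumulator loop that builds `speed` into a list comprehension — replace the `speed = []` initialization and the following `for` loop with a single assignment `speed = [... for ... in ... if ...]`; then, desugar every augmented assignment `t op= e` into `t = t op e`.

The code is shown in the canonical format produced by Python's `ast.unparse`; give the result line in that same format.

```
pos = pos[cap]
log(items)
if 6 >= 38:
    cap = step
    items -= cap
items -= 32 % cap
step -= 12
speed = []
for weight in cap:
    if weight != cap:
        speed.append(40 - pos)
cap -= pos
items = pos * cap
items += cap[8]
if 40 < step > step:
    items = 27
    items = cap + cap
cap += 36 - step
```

Transformed code:
pos = pos[cap]
log(items)
if 6 >= 38:
    cap = step
    items = items - cap
items = items - 32 % cap
step = step - 12
speed = [40 - pos for weight in cap if weight != cap]
cap = cap - pos
items = pos * cap
items = items + cap[8]
if 40 < step > step:
    items = 27
    items = cap + cap
cap = cap + (36 - step)

cap = cap + (36 - step)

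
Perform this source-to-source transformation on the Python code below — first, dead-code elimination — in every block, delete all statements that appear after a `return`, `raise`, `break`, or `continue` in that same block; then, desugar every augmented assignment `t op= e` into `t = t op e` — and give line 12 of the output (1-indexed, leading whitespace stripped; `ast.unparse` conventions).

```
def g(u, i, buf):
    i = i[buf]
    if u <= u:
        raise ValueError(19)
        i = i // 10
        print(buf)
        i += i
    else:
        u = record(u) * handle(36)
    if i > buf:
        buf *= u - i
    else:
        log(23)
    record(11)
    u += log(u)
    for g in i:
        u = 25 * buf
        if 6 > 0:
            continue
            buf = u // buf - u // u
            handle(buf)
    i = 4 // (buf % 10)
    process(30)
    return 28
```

Transformed code:
def g(u, i, buf):
    i = i[buf]
    if u <= u:
        raise ValueError(19)
    else:
        u = record(u) * handle(36)
    if i > buf:
        buf = buf * (u - i)
    else:
        log(23)
    record(11)
    u = u + log(u)
    for g in i:
        u = 25 * buf
        if 6 > 0:
            continue
    i = 4 // (buf % 10)
    process(30)
    return 28

u = u + log(u)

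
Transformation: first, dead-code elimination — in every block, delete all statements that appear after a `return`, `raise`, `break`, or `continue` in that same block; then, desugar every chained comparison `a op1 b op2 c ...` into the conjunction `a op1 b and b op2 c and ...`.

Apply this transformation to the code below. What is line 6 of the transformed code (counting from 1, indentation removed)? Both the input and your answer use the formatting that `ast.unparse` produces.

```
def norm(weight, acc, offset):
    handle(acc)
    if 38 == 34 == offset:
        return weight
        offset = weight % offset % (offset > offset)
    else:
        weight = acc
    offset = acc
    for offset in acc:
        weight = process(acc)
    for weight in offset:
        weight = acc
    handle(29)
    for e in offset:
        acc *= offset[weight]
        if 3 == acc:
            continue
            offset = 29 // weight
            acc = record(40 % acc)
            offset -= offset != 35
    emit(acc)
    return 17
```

weight = acc

Transformed code:
def norm(weight, acc, offset):
    handle(acc)
    if 38 == 34 and 34 == offset:
        return weight
    else:
        weight = acc
    offset = acc
    for offset in acc:
        weight = process(acc)
    for weight in offset:
        weight = acc
    handle(29)
    for e in offset:
        acc *= offset[weight]
        if 3 == acc:
            continue
    emit(acc)
    return 17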